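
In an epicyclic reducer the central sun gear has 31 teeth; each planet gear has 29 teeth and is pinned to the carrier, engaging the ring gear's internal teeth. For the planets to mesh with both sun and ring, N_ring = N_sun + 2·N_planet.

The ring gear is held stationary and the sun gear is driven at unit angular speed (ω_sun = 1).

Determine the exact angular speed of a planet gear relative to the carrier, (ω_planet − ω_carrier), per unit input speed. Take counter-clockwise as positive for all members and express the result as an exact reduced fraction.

-2759/3480

N_ring = 31 + 2·29 = 89
31(ω_s−ω_c) = −89(ω_r−ω_c),  ω_r=0, ω_s=1
31(1−ω_c) = −89(0−ω_c)  ⇒  120ω_c = 31  ⇒  ω_c = 31/120
sun–planet: 31·(1−31/120) = −29·(ω_p−ω_c)  ⇒  ω_p−ω_c = −(31/29)·(89/120) = -2759/3480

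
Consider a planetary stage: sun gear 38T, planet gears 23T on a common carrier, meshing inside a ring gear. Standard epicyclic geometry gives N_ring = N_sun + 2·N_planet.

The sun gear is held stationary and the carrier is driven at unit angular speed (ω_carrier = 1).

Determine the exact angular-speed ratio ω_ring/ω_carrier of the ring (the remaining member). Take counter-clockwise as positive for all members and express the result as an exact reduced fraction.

N_ring = 38 + 2·23 = 84
38(ω_s−ω_c) = −84(ω_r−ω_c),  ω_s=0, ω_c=1
ω_r = 1 − (38/84)(0−1) = 61/42
ω_r/ω_c = 61/42

61/42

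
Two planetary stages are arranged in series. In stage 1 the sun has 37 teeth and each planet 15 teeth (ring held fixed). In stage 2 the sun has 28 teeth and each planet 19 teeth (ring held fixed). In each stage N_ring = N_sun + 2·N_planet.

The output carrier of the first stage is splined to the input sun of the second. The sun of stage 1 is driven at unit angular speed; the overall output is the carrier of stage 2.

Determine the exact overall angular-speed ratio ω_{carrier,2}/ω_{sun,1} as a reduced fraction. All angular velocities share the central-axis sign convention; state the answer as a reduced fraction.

Stage 1: N_ring = 37 + 2·15 = 67
Stage 1: 37(ω_s−ω_c) = −67(ω_r−ω_c),  ω_r=0, ω_s=1
Stage 1: 37(1−ω_c) = −67(0−ω_c)  ⇒  104ω_c = 37  ⇒  ω_c = 37/104
  ⇒ ω_c¹/ω_s¹ = 37/104
Stage 2: N_ring = 28 + 2·19 = 66
Stage 2: 28(ω_s−ω_c) = −66(ω_r−ω_c),  ω_r=0, ω_s=1
Stage 2: 28(1−ω_c) = −66(0−ω_c)  ⇒  94ω_c = 28  ⇒  ω_c = 14/47
  ⇒ ω_c²/ω_s² = 14/47
Coupling ω_s² = ω_c¹ ⇒ overall = 37/104 × 14/47 = 259/2444

259/2444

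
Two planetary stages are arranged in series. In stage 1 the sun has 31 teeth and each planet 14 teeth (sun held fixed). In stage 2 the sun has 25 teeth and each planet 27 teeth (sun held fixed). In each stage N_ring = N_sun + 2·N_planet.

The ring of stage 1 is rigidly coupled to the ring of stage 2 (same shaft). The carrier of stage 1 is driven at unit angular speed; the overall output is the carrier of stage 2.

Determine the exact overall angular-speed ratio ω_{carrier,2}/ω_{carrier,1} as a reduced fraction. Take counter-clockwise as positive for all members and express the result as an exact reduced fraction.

3555/3068

Stage 1: N_ring = 31 + 2·14 = 59
Stage 1: 31(ω_s−ω_c) = −59(ω_r−ω_c),  ω_s=0, ω_c=1
Stage 1: ω_r = 1 − (31/59)(0−1) = 90/59
  ⇒ ω_r¹/ω_c¹ = 90/59
Stage 2: N_ring = 25 + 2·27 = 79
Stage 2: 25(ω_s−ω_c) = −79(ω_r−ω_c),  ω_s=0, ω_r=1
Stage 2: 25(0−ω_c) = −79(1−ω_c)  ⇒  104ω_c = 79  ⇒  ω_c = 79/104
  ⇒ ω_c²/ω_r² = 79/104
Coupling ω_r² = ω_r¹ ⇒ overall = 90/59 × 79/104 = 3555/3068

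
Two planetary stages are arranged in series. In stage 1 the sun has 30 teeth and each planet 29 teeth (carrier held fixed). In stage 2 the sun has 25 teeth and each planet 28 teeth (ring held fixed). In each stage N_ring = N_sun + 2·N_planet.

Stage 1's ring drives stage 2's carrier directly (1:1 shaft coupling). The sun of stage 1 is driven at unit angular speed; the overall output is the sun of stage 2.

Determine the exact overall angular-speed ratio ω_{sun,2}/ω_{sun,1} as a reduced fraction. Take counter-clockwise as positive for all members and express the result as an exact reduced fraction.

-159/110

Stage 1: N_ring = 30 + 2·29 = 88
Stage 1: 30(ω_s−ω_c) = −88(ω_r−ω_c),  ω_c=0, ω_s=1
Stage 1: ω_r = 0 − (30/88)(1−0) = -15/44
  ⇒ ω_r¹/ω_s¹ = -15/44
Stage 2: N_ring = 25 + 2·28 = 81
Stage 2: 25(ω_s−ω_c) = −81(ω_r−ω_c),  ω_r=0, ω_c=1
Stage 2: ω_s = 1 − (81/25)(0−1) = 106/25
  ⇒ ω_s²/ω_c² = 106/25
Coupling ω_c² = ω_r¹ ⇒ overall = -15/44 × 106/25 = -159/110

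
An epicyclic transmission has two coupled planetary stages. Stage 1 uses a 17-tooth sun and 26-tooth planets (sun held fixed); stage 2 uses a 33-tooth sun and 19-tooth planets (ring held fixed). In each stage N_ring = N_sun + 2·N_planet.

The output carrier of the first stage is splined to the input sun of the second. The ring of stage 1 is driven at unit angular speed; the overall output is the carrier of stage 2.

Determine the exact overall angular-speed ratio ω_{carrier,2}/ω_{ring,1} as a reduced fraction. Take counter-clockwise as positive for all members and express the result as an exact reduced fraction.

2277/8944

Stage 1: N_ring = 17 + 2·26 = 69
Stage 1: 17(ω_s−ω_c) = −69(ω_r−ω_c),  ω_s=0, ω_r=1
Stage 1: 17(0−ω_c) = −69(1−ω_c)  ⇒  86ω_c = 69  ⇒  ω_c = 69/86
  ⇒ ω_c¹/ω_r¹ = 69/86
Stage 2: N_ring = 33 + 2·19 = 71
Stage 2: 33(ω_s−ω_c) = −71(ω_r−ω_c),  ω_r=0, ω_s=1
Stage 2: 33(1−ω_c) = −71(0−ω_c)  ⇒  104ω_c = 33  ⇒  ω_c = 33/104
  ⇒ ω_c²/ω_s² = 33/104
Coupling ω_s² = ω_c¹ ⇒ overall = 69/86 × 33/104 = 2277/8944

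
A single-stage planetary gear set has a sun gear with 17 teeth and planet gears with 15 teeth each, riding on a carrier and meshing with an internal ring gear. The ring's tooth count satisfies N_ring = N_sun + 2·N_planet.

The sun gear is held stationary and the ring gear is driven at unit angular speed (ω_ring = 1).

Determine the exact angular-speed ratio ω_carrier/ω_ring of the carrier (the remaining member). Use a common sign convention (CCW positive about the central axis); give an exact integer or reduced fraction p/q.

47/64

N_ring = 17 + 2·15 = 47
17(ω_s−ω_c) = −47(ω_r−ω_c),  ω_s=0, ω_r=1
17(0−ω_c) = −47(1−ω_c)  ⇒  64ω_c = 47  ⇒  ω_c = 47/64
ω_c/ω_r = 47/64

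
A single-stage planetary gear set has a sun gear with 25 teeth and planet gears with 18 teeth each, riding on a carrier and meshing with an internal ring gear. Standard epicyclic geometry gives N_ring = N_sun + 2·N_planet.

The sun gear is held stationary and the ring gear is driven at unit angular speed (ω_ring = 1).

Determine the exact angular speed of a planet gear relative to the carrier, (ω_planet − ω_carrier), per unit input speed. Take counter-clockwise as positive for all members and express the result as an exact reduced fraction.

1525/1548

N_ring = 25 + 2·18 = 61
25(ω_s−ω_c) = −61(ω_r−ω_c),  ω_s=0, ω_r=1
25(0−ω_c) = −61(1−ω_c)  ⇒  86ω_c = 61  ⇒  ω_c = 61/86
sun–planet: 25·(0−61/86) = −18·(ω_p−ω_c)  ⇒  ω_p−ω_c = −(25/18)·(-61/86) = 1525/1548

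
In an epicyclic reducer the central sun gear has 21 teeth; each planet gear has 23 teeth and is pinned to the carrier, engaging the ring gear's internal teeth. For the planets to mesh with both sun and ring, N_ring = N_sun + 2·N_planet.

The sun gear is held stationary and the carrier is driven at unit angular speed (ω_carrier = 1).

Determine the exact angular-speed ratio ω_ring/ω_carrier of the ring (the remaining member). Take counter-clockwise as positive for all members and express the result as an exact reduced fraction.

88/67

N_ring = 21 + 2·23 = 67
21(ω_s−ω_c) = −67(ω_r−ω_c),  ω_s=0, ω_c=1
ω_r = 1 − (21/67)(0−1) = 88/67
ω_r/ω_c = 88/67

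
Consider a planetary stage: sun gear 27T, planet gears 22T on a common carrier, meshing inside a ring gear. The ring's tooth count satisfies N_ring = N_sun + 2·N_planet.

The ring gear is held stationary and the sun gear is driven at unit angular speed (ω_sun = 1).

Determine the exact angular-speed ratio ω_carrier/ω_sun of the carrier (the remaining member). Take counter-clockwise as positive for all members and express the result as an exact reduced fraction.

27/98

N_ring = 27 + 2·22 = 71
27(ω_s−ω_c) = −71(ω_r−ω_c),  ω_r=0, ω_s=1
27(1−ω_c) = −71(0−ω_c)  ⇒  98ω_c = 27  ⇒  ω_c = 27/98
ω_c/ω_s = 27/98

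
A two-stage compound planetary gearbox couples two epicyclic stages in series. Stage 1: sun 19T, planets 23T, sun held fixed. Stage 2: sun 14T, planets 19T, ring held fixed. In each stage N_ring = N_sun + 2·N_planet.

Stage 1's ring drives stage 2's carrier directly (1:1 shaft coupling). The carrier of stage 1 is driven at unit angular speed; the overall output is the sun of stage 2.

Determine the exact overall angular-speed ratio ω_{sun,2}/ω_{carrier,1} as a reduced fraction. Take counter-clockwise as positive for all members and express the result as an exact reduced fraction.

396/65

Stage 1: N_ring = 19 + 2·23 = 65
Stage 1: 19(ω_s−ω_c) = −65(ω_r−ω_c),  ω_s=0, ω_c=1
Stage 1: ω_r = 1 − (19/65)(0−1) = 84/65
  ⇒ ω_r¹/ω_c¹ = 84/65
Stage 2: N_ring = 14 + 2·19 = 52
Stage 2: 14(ω_s−ω_c) = −52(ω_r−ω_c),  ω_r=0, ω_c=1
Stage 2: ω_s = 1 − (52/14)(0−1) = 33/7
  ⇒ ω_s²/ω_c² = 33/7
Coupling ω_c² = ω_r¹ ⇒ overall = 84/65 × 33/7 = 396/65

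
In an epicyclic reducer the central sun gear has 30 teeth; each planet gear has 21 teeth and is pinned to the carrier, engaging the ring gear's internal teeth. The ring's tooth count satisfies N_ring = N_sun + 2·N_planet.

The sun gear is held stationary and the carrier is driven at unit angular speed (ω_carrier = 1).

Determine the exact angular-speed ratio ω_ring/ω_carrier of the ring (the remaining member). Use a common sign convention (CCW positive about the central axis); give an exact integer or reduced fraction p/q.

N_ring = 30 + 2·21 = 72
30(ω_s−ω_c) = −72(ω_r−ω_c),  ω_s=0, ω_c=1
ω_r = 1 − (30/72)(0−1) = 17/12
ω_r/ω_c = 17/12

17/12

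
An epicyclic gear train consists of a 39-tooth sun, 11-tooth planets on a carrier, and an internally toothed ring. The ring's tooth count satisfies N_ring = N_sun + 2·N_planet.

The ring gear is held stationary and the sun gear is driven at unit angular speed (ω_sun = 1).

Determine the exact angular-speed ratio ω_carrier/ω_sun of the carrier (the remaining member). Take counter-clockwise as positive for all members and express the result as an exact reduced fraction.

39/100

N_ring = 39 + 2·11 = 61
39(ω_s−ω_c) = −61(ω_r−ω_c),  ω_r=0, ω_s=1
39(1−ω_c) = −61(0−ω_c)  ⇒  100ω_c = 39  ⇒  ω_c = 39/100
ω_c/ω_s = 39/100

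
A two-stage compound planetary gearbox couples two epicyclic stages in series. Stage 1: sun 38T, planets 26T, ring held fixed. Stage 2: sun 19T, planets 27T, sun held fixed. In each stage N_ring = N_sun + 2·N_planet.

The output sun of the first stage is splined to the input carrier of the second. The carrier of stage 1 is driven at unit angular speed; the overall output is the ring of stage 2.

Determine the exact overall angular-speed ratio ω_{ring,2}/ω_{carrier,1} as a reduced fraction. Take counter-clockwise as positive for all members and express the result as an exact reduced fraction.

Stage 1: N_ring = 38 + 2·26 = 90
Stage 1: 38(ω_s−ω_c) = −90(ω_r−ω_c),  ω_r=0, ω_c=1
Stage 1: ω_s = 1 − (90/38)(0−1) = 64/19
  ⇒ ω_s¹/ω_c¹ = 64/19
Stage 2: N_ring = 19 + 2·27 = 73
Stage 2: 19(ω_s−ω_c) = −73(ω_r−ω_c),  ω_s=0, ω_c=1
Stage 2: ω_r = 1 − (19/73)(0−1) = 92/73
  ⇒ ω_r²/ω_c² = 92/73
Coupling ω_c² = ω_s¹ ⇒ overall = 64/19 × 92/73 = 5888/1387

5888/1387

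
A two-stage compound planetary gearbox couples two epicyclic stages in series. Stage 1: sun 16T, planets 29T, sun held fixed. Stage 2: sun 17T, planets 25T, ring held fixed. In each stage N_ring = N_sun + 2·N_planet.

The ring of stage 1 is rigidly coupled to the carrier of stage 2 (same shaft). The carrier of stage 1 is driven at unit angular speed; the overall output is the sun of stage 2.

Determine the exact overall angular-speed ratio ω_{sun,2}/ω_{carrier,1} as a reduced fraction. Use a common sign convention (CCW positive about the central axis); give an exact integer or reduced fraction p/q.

3780/629

Stage 1: N_ring = 16 + 2·29 = 74
Stage 1: 16(ω_s−ω_c) = −74(ω_r−ω_c),  ω_s=0, ω_c=1
Stage 1: ω_r = 1 − (16/74)(0−1) = 45/37
  ⇒ ω_r¹/ω_c¹ = 45/37
Stage 2: N_ring = 17 + 2·25 = 67
Stage 2: 17(ω_s−ω_c) = −67(ω_r−ω_c),  ω_r=0, ω_c=1
Stage 2: ω_s = 1 − (67/17)(0−1) = 84/17
  ⇒ ω_s²/ω_c² = 84/17
Coupling ω_c² = ω_r¹ ⇒ overall = 45/37 × 84/17 = 3780/629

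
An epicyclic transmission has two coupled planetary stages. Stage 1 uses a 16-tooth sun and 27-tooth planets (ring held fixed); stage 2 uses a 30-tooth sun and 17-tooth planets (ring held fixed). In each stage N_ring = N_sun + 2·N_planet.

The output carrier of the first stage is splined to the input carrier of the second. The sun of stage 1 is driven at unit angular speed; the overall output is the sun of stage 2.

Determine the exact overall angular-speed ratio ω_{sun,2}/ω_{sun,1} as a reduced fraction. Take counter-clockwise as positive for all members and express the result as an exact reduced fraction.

Stage 1: N_ring = 16 + 2·27 = 70
Stage 1: 16(ω_s−ω_c) = −70(ω_r−ω_c),  ω_r=0, ω_s=1
Stage 1: 16(1−ω_c) = −70(0−ω_c)  ⇒  86ω_c = 16  ⇒  ω_c = 8/43
  ⇒ ω_c¹/ω_s¹ = 8/43
Stage 2: N_ring = 30 + 2·17 = 64
Stage 2: 30(ω_s−ω_c) = −64(ω_r−ω_c),  ω_r=0, ω_c=1
Stage 2: ω_s = 1 − (64/30)(0−1) = 47/15
  ⇒ ω_s²/ω_c² = 47/15
Coupling ω_c² = ω_c¹ ⇒ overall = 8/43 × 47/15 = 376/645

376/645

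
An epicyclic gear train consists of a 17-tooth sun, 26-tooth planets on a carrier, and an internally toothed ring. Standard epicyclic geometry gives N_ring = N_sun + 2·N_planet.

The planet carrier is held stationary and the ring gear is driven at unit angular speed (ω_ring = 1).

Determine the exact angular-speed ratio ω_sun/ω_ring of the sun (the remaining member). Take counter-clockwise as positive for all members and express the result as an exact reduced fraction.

N_ring = 17 + 2·26 = 69
17(ω_s−ω_c) = −69(ω_r−ω_c),  ω_c=0, ω_r=1
ω_s = 0 − (69/17)(1−0) = -69/17
ω_s/ω_r = -69/17

-69/17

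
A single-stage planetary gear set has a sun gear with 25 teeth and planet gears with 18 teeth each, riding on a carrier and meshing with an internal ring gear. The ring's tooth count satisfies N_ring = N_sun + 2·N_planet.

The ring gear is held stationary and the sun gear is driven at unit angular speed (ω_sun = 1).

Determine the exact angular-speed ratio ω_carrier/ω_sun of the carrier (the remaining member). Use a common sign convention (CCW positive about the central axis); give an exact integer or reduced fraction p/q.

N_ring = 25 + 2·18 = 61
25(ω_s−ω_c) = −61(ω_r−ω_c),  ω_r=0, ω_s=1
25(1−ω_c) = −61(0−ω_c)  ⇒  86ω_c = 25  ⇒  ω_c = 25/86
ω_c/ω_s = 25/86

25/86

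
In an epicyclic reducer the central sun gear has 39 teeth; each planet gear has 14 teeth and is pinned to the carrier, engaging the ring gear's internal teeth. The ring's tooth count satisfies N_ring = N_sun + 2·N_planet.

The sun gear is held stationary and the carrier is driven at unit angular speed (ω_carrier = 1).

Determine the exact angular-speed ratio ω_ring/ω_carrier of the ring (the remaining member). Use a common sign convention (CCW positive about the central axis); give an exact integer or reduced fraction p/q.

106/67

N_ring = 39 + 2·14 = 67
39(ω_s−ω_c) = −67(ω_r−ω_c),  ω_s=0, ω_c=1
ω_r = 1 − (39/67)(0−1) = 106/67
ω_r/ω_c = 106/67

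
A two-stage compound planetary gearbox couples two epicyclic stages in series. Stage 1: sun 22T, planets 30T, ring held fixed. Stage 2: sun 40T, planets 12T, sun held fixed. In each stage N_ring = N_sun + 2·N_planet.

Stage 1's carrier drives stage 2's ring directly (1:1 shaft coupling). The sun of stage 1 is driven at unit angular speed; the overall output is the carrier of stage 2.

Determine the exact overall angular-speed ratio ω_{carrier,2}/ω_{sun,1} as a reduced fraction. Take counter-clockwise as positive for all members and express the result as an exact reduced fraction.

22/169

Stage 1: N_ring = 22 + 2·30 = 82
Stage 1: 22(ω_s−ω_c) = −82(ω_r−ω_c),  ω_r=0, ω_s=1
Stage 1: 22(1−ω_c) = −82(0−ω_c)  ⇒  104ω_c = 22  ⇒  ω_c = 11/52
  ⇒ ω_c¹/ω_s¹ = 11/52
Stage 2: N_ring = 40 + 2·12 = 64
Stage 2: 40(ω_s−ω_c) = −64(ω_r−ω_c),  ω_s=0, ω_r=1
Stage 2: 40(0−ω_c) = −64(1−ω_c)  ⇒  104ω_c = 64  ⇒  ω_c = 8/13
  ⇒ ω_c²/ω_r² = 8/13
Coupling ω_r² = ω_c¹ ⇒ overall = 11/52 × 8/13 = 22/169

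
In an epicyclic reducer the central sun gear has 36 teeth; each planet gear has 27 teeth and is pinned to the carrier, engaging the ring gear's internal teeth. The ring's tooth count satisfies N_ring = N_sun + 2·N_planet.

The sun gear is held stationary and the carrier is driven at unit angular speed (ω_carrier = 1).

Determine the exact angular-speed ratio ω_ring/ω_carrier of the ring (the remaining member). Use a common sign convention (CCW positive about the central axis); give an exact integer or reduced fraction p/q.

7/5

N_ring = 36 + 2·27 = 90
36(ω_s−ω_c) = −90(ω_r−ω_c),  ω_s=0, ω_c=1
ω_r = 1 − (36/90)(0−1) = 7/5
ω_r/ω_c = 7/5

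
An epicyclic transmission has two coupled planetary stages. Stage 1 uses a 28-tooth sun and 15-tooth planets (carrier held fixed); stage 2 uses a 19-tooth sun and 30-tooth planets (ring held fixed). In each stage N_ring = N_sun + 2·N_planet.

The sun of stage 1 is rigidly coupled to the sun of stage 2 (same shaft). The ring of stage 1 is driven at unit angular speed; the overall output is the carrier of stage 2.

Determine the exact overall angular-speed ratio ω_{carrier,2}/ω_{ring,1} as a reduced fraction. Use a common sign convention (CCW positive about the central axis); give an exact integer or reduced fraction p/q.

Stage 1: N_ring = 28 + 2·15 = 58
Stage 1: 28(ω_s−ω_c) = −58(ω_r−ω_c),  ω_c=0, ω_r=1
Stage 1: ω_s = 0 − (58/28)(1−0) = -29/14
  ⇒ ω_s¹/ω_r¹ = -29/14
Stage 2: N_ring = 19 + 2·30 = 79
Stage 2: 19(ω_s−ω_c) = −79(ω_r−ω_c),  ω_r=0, ω_s=1
Stage 2: 19(1−ω_c) = −79(0−ω_c)  ⇒  98ω_c = 19  ⇒  ω_c = 19/98
  ⇒ ω_c²/ω_s² = 19/98
Coupling ω_s² = ω_s¹ ⇒ overall = -29/14 × 19/98 = -551/1372

-551/1372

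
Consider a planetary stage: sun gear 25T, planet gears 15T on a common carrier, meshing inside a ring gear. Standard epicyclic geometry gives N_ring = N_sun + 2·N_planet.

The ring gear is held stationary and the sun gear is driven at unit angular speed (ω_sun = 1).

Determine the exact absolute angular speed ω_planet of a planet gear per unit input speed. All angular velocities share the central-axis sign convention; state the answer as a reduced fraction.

-5/6

N_ring = 25 + 2·15 = 55
25(ω_s−ω_c) = −55(ω_r−ω_c),  ω_r=0, ω_s=1
25(1−ω_c) = −55(0−ω_c)  ⇒  80ω_c = 25  ⇒  ω_c = 5/16
sun–planet: 25·(1−5/16) = −15·(ω_p−ω_c)  ⇒  ω_p−ω_c = −(25/15)·(11/16) = -55/48
ω_p = 5/16 − 55/48 = -5/6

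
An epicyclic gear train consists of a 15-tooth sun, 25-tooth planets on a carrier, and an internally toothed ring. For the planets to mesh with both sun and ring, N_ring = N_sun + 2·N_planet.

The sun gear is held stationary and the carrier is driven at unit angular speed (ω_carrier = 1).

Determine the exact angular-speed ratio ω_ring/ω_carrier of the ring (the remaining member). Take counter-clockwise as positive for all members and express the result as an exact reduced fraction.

16/13

N_ring = 15 + 2·25 = 65
15(ω_s−ω_c) = −65(ω_r−ω_c),  ω_s=0, ω_c=1
ω_r = 1 − (15/65)(0−1) = 16/13
ω_r/ω_c = 16/13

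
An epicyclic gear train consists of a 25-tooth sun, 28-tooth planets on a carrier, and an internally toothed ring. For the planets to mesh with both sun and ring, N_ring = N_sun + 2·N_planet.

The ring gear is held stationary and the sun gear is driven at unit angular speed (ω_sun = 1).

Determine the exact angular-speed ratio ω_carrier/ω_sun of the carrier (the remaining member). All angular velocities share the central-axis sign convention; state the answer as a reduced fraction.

25/106

N_ring = 25 + 2·28 = 81
25(ω_s−ω_c) = −81(ω_r−ω_c),  ω_r=0, ω_s=1
25(1−ω_c) = −81(0−ω_c)  ⇒  106ω_c = 25  ⇒  ω_c = 25/106
ω_c/ω_s = 25/106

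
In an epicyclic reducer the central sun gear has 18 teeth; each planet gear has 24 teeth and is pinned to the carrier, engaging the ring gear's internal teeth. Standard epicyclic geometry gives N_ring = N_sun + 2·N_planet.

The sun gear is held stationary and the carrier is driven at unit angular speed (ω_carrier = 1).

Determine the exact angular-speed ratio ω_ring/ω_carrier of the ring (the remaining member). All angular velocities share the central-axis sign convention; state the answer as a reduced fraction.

14/11

N_ring = 18 + 2·24 = 66
18(ω_s−ω_c) = −66(ω_r−ω_c),  ω_s=0, ω_c=1
ω_r = 1 − (18/66)(0−1) = 14/11
ω_r/ω_c = 14/11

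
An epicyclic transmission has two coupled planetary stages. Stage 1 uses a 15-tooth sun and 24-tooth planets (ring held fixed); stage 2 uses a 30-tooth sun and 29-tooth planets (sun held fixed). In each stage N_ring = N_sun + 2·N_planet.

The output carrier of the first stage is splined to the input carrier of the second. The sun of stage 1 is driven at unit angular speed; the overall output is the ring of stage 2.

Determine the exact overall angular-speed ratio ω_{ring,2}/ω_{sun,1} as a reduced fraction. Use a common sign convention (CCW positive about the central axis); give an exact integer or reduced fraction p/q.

Stage 1: N_ring = 15 + 2·24 = 63
Stage 1: 15(ω_s−ω_c) = −63(ω_r−ω_c),  ω_r=0, ω_s=1
Stage 1: 15(1−ω_c) = −63(0−ω_c)  ⇒  78ω_c = 15  ⇒  ω_c = 5/26
  ⇒ ω_c¹/ω_s¹ = 5/26
Stage 2: N_ring = 30 + 2·29 = 88
Stage 2: 30(ω_s−ω_c) = −88(ω_r−ω_c),  ω_s=0, ω_c=1
Stage 2: ω_r = 1 − (30/88)(0−1) = 59/44
  ⇒ ω_r²/ω_c² = 59/44
Coupling ω_c² = ω_c¹ ⇒ overall = 5/26 × 59/44 = 295/1144

295/1144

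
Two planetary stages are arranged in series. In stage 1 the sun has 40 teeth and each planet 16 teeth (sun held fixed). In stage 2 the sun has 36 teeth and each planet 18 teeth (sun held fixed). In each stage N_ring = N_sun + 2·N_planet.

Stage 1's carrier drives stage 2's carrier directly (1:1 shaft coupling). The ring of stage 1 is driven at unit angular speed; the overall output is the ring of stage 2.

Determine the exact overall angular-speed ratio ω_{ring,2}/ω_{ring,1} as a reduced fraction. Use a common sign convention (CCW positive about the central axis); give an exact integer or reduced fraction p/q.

27/28

Stage 1: N_ring = 40 + 2·16 = 72
Stage 1: 40(ω_s−ω_c) = −72(ω_r−ω_c),  ω_s=0, ω_r=1
Stage 1: 40(0−ω_c) = −72(1−ω_c)  ⇒  112ω_c = 72  ⇒  ω_c = 9/14
  ⇒ ω_c¹/ω_r¹ = 9/14
Stage 2: N_ring = 36 + 2·18 = 72
Stage 2: 36(ω_s−ω_c) = −72(ω_r−ω_c),  ω_s=0, ω_c=1
Stage 2: ω_r = 1 − (36/72)(0−1) = 3/2
  ⇒ ω_r²/ω_c² = 3/2
Coupling ω_c² = ω_c¹ ⇒ overall = 9/14 × 3/2 = 27/28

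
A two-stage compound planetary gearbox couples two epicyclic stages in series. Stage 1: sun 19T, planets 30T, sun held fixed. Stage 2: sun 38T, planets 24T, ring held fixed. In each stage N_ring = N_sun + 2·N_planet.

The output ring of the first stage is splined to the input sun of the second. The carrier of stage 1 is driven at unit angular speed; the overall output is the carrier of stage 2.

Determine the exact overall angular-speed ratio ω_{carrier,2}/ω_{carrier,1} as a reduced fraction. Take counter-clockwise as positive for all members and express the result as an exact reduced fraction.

Stage 1: N_ring = 19 + 2·30 = 79
Stage 1: 19(ω_s−ω_c) = −79(ω_r−ω_c),  ω_s=0, ω_c=1
Stage 1: ω_r = 1 − (19/79)(0−1) = 98/79
  ⇒ ω_r¹/ω_c¹ = 98/79
Stage 2: N_ring = 38 + 2·24 = 86
Stage 2: 38(ω_s−ω_c) = −86(ω_r−ω_c),  ω_r=0, ω_s=1
Stage 2: 38(1−ω_c) = −86(0−ω_c)  ⇒  124ω_c = 38  ⇒  ω_c = 19/62
  ⇒ ω_c²/ω_s² = 19/62
Coupling ω_s² = ω_r¹ ⇒ overall = 98/79 × 19/62 = 931/2449

931/2449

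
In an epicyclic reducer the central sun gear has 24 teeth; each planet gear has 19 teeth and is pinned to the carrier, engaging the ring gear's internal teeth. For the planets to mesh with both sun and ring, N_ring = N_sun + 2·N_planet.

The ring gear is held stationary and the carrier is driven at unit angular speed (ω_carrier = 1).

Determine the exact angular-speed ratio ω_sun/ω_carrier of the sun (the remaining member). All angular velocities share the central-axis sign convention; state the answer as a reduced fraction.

N_ring = 24 + 2·19 = 62
24(ω_s−ω_c) = −62(ω_r−ω_c),  ω_r=0, ω_c=1
ω_s = 1 − (62/24)(0−1) = 43/12
ω_s/ω_c = 43/12

43/12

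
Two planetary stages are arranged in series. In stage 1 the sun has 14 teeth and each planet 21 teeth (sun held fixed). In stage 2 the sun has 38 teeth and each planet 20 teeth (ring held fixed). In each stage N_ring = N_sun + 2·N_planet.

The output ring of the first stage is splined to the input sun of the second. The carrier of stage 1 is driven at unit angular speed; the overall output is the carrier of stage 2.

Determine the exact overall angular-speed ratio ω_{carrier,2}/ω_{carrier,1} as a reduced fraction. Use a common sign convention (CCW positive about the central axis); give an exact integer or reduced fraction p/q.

95/232

Stage 1: N_ring = 14 + 2·21 = 56
Stage 1: 14(ω_s−ω_c) = −56(ω_r−ω_c),  ω_s=0, ω_c=1
Stage 1: ω_r = 1 − (14/56)(0−1) = 5/4
  ⇒ ω_r¹/ω_c¹ = 5/4
Stage 2: N_ring = 38 + 2·20 = 78
Stage 2: 38(ω_s−ω_c) = −78(ω_r−ω_c),  ω_r=0, ω_s=1
Stage 2: 38(1−ω_c) = −78(0−ω_c)  ⇒  116ω_c = 38  ⇒  ω_c = 19/58
  ⇒ ω_c²/ω_s² = 19/58
Coupling ω_s² = ω_r¹ ⇒ overall = 5/4 × 19/58 = 95/232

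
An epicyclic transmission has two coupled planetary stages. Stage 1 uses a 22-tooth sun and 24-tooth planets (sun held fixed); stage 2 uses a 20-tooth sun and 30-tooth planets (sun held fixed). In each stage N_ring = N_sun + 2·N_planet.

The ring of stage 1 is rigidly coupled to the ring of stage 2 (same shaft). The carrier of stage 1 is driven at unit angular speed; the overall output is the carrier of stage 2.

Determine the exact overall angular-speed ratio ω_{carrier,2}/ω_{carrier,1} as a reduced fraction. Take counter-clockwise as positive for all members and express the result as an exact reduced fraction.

Stage 1: N_ring = 22 + 2·24 = 70
Stage 1: 22(ω_s−ω_c) = −70(ω_r−ω_c),  ω_s=0, ω_c=1
Stage 1: ω_r = 1 − (22/70)(0−1) = 46/35
  ⇒ ω_r¹/ω_c¹ = 46/35
Stage 2: N_ring = 20 + 2·30 = 80
Stage 2: 20(ω_s−ω_c) = −80(ω_r−ω_c),  ω_s=0, ω_r=1
Stage 2: 20(0−ω_c) = −80(1−ω_c)  ⇒  100ω_c = 80  ⇒  ω_c = 4/5
  ⇒ ω_c²/ω_r² = 4/5
Coupling ω_r² = ω_r¹ ⇒ overall = 46/35 × 4/5 = 184/175

184/175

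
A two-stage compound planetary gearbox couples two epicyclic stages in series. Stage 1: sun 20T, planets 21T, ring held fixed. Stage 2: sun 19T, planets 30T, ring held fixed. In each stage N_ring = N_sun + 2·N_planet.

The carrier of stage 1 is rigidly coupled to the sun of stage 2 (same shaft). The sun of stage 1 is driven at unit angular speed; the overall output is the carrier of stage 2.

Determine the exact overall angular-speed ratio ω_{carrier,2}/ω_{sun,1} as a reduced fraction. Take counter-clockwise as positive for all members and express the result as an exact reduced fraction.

Stage 1: N_ring = 20 + 2·21 = 62
Stage 1: 20(ω_s−ω_c) = −62(ω_r−ω_c),  ω_r=0, ω_s=1
Stage 1: 20(1−ω_c) = −62(0−ω_c)  ⇒  82ω_c = 20  ⇒  ω_c = 10/41
  ⇒ ω_c¹/ω_s¹ = 10/41
Stage 2: N_ring = 19 + 2·30 = 79
Stage 2: 19(ω_s−ω_c) = −79(ω_r−ω_c),  ω_r=0, ω_s=1
Stage 2: 19(1−ω_c) = −79(0−ω_c)  ⇒  98ω_c = 19  ⇒  ω_c = 19/98
  ⇒ ω_c²/ω_s² = 19/98
Coupling ω_s² = ω_c¹ ⇒ overall = 10/41 × 19/98 = 95/2009

95/2009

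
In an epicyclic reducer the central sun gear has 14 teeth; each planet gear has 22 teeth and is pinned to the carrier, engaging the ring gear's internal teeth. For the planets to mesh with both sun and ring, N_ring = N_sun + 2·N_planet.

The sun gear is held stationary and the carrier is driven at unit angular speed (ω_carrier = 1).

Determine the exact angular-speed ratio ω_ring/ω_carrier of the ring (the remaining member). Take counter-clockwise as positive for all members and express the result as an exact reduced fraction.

N_ring = 14 + 2·22 = 58
14(ω_s−ω_c) = −58(ω_r−ω_c),  ω_s=0, ω_c=1
ω_r = 1 − (14/58)(0−1) = 36/29
ω_r/ω_c = 36/29

36/29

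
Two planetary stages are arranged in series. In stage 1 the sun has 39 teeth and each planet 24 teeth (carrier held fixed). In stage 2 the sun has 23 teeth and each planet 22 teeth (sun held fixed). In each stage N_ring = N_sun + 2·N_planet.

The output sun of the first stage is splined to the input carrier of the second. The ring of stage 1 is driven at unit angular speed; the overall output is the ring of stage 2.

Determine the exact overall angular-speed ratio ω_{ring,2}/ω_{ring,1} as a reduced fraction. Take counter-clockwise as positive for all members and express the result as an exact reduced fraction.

Stage 1: N_ring = 39 + 2·24 = 87
Stage 1: 39(ω_s−ω_c) = −87(ω_r−ω_c),  ω_c=0, ω_r=1
Stage 1: ω_s = 0 − (87/39)(1−0) = -29/13
  ⇒ ω_s¹/ω_r¹ = -29/13
Stage 2: N_ring = 23 + 2·22 = 67
Stage 2: 23(ω_s−ω_c) = −67(ω_r−ω_c),  ω_s=0, ω_c=1
Stage 2: ω_r = 1 − (23/67)(0−1) = 90/67
  ⇒ ω_r²/ω_c² = 90/67
Coupling ω_c² = ω_s¹ ⇒ overall = -29/13 × 90/67 = -2610/871

-2610/871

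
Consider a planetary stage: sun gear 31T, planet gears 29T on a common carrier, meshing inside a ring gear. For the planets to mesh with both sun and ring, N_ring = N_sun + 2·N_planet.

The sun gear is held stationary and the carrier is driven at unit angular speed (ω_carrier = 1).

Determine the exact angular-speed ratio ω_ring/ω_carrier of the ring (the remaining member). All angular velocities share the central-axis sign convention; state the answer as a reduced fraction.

120/89

N_ring = 31 + 2·29 = 89
31(ω_s−ω_c) = −89(ω_r−ω_c),  ω_s=0, ω_c=1
ω_r = 1 − (31/89)(0−1) = 120/89
ω_r/ω_c = 120/89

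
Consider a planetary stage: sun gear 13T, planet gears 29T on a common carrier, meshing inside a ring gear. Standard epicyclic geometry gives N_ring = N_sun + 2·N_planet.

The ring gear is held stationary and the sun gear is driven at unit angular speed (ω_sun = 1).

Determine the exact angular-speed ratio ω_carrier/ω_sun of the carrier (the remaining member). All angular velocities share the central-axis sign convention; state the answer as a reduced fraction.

N_ring = 13 + 2·29 = 71
13(ω_s−ω_c) = −71(ω_r−ω_c),  ω_r=0, ω_s=1
13(1−ω_c) = −71(0−ω_c)  ⇒  84ω_c = 13  ⇒  ω_c = 13/84
ω_c/ω_s = 13/84

13/84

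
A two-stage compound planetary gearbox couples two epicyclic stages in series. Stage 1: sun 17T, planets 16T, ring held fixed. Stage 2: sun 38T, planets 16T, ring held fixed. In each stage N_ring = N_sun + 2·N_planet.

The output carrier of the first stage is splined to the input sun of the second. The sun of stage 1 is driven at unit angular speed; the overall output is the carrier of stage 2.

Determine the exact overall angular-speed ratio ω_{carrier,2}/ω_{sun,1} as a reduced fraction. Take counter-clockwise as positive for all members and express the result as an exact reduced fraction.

Stage 1: N_ring = 17 + 2·16 = 49
Stage 1: 17(ω_s−ω_c) = −49(ω_r−ω_c),  ω_r=0, ω_s=1
Stage 1: 17(1−ω_c) = −49(0−ω_c)  ⇒  66ω_c = 17  ⇒  ω_c = 17/66
  ⇒ ω_c¹/ω_s¹ = 17/66
Stage 2: N_ring = 38 + 2·16 = 70
Stage 2: 38(ω_s−ω_c) = −70(ω_r−ω_c),  ω_r=0, ω_s=1
Stage 2: 38(1−ω_c) = −70(0−ω_c)  ⇒  108ω_c = 38  ⇒  ω_c = 19/54
  ⇒ ω_c²/ω_s² = 19/54
Coupling ω_s² = ω_c¹ ⇒ overall = 17/66 × 19/54 = 323/3564

323/3564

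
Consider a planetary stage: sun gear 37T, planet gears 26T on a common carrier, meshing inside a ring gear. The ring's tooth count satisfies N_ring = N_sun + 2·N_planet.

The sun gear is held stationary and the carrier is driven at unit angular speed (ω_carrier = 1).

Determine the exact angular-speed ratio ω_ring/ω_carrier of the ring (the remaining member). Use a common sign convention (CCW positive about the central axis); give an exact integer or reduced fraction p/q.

126/89

N_ring = 37 + 2·26 = 89
37(ω_s−ω_c) = −89(ω_r−ω_c),  ω_s=0, ω_c=1
ω_r = 1 − (37/89)(0−1) = 126/89
ω_r/ω_c = 126/89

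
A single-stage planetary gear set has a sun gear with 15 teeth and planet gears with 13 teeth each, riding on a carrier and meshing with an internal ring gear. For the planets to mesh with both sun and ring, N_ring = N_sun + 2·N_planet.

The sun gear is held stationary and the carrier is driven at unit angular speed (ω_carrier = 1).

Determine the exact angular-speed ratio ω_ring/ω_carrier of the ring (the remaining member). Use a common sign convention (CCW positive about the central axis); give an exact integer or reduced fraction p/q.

56/41

N_ring = 15 + 2·13 = 41
15(ω_s−ω_c) = −41(ω_r−ω_c),  ω_s=0, ω_c=1
ω_r = 1 − (15/41)(0−1) = 56/41
ω_r/ω_c = 56/41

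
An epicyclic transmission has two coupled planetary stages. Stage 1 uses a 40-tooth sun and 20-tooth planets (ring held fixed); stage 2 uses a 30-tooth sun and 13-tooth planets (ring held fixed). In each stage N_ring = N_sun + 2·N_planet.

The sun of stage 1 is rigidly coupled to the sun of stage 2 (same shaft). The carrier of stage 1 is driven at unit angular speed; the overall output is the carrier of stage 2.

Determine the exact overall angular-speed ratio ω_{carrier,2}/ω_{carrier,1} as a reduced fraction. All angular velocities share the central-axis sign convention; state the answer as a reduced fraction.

Stage 1: N_ring = 40 + 2·20 = 80
Stage 1: 40(ω_s−ω_c) = −80(ω_r−ω_c),  ω_r=0, ω_c=1
Stage 1: ω_s = 1 − (80/40)(0−1) = 3
  ⇒ ω_s¹/ω_c¹ = 3
Stage 2: N_ring = 30 + 2·13 = 56
Stage 2: 30(ω_s−ω_c) = −56(ω_r−ω_c),  ω_r=0, ω_s=1
Stage 2: 30(1−ω_c) = −56(0−ω_c)  ⇒  86ω_c = 30  ⇒  ω_c = 15/43
  ⇒ ω_c²/ω_s² = 15/43
Coupling ω_s² = ω_s¹ ⇒ overall = 3 × 15/43 = 45/43

45/43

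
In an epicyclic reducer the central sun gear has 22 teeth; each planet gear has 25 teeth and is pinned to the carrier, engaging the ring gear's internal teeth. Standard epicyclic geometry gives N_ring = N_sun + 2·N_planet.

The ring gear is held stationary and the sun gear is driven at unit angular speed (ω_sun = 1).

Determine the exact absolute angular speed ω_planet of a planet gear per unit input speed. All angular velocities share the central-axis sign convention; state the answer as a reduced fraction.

N_ring = 22 + 2·25 = 72
22(ω_s−ω_c) = −72(ω_r−ω_c),  ω_r=0, ω_s=1
22(1−ω_c) = −72(0−ω_c)  ⇒  94ω_c = 22  ⇒  ω_c = 11/47
sun–planet: 22·(1−11/47) = −25·(ω_p−ω_c)  ⇒  ω_p−ω_c = −(22/25)·(36/47) = -792/1175
ω_p = 11/47 − 792/1175 = -11/25

-11/25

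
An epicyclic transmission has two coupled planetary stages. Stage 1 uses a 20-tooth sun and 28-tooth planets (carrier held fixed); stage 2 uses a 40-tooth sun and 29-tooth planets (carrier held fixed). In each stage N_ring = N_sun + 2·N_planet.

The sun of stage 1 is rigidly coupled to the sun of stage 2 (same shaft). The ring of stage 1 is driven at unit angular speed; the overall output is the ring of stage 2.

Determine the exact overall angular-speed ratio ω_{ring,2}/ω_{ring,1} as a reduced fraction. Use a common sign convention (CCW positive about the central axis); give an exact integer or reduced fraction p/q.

Stage 1: N_ring = 20 + 2·28 = 76
Stage 1: 20(ω_s−ω_c) = −76(ω_r−ω_c),  ω_c=0, ω_r=1
Stage 1: ω_s = 0 − (76/20)(1−0) = -19/5
  ⇒ ω_s¹/ω_r¹ = -19/5
Stage 2: N_ring = 40 + 2·29 = 98
Stage 2: 40(ω_s−ω_c) = −98(ω_r−ω_c),  ω_c=0, ω_s=1
Stage 2: ω_r = 0 − (40/98)(1−0) = -20/49
  ⇒ ω_r²/ω_s² = -20/49
Coupling ω_s² = ω_s¹ ⇒ overall = -19/5 × -20/49 = 76/49

76/49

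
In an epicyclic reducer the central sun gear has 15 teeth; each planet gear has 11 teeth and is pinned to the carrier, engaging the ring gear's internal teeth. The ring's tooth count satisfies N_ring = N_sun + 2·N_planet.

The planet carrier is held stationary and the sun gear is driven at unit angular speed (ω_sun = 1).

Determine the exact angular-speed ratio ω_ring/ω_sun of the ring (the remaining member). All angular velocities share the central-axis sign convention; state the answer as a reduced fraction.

N_ring = 15 + 2·11 = 37
15(ω_s−ω_c) = −37(ω_r−ω_c),  ω_c=0, ω_s=1
ω_r = 0 − (15/37)(1−0) = -15/37
ω_r/ω_s = -15/37

-15/37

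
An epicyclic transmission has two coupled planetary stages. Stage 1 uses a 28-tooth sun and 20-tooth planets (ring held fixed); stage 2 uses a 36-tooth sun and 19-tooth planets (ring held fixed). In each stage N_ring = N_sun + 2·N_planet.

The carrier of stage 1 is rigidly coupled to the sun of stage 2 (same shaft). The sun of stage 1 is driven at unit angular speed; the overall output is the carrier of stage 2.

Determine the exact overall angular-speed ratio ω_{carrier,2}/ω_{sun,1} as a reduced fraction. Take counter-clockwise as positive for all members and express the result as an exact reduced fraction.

21/220

Stage 1: N_ring = 28 + 2·20 = 68
Stage 1: 28(ω_s−ω_c) = −68(ω_r−ω_c),  ω_r=0, ω_s=1
Stage 1: 28(1−ω_c) = −68(0−ω_c)  ⇒  96ω_c = 28  ⇒  ω_c = 7/24
  ⇒ ω_c¹/ω_s¹ = 7/24
Stage 2: N_ring = 36 + 2·19 = 74
Stage 2: 36(ω_s−ω_c) = −74(ω_r−ω_c),  ω_r=0, ω_s=1
Stage 2: 36(1−ω_c) = −74(0−ω_c)  ⇒  110ω_c = 36  ⇒  ω_c = 18/55
  ⇒ ω_c²/ω_s² = 18/55
Coupling ω_s² = ω_c¹ ⇒ overall = 7/24 × 18/55 = 21/220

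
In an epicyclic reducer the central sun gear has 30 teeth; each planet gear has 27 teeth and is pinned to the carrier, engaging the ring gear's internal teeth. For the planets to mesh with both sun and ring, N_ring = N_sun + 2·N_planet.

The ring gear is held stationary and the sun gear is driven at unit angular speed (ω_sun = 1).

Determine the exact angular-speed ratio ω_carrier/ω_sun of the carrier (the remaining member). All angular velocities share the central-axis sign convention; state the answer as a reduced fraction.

5/19

N_ring = 30 + 2·27 = 84
30(ω_s−ω_c) = −84(ω_r−ω_c),  ω_r=0, ω_s=1
30(1−ω_c) = −84(0−ω_c)  ⇒  114ω_c = 30  ⇒  ω_c = 5/19
ω_c/ω_s = 5/19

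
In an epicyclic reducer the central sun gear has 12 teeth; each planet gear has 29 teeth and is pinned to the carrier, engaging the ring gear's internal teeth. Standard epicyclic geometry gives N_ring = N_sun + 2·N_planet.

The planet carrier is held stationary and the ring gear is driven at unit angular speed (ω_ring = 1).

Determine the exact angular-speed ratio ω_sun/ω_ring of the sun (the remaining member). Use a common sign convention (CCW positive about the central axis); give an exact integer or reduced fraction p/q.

-35/6

N_ring = 12 + 2·29 = 70
12(ω_s−ω_c) = −70(ω_r−ω_c),  ω_c=0, ω_r=1
ω_s = 0 − (70/12)(1−0) = -35/6
ω_s/ω_r = -35/6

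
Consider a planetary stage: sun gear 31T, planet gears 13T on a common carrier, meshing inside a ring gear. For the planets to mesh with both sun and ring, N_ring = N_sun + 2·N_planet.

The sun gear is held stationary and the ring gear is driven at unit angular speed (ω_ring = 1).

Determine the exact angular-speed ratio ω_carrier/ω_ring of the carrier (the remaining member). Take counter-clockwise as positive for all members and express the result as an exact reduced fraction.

N_ring = 31 + 2·13 = 57
31(ω_s−ω_c) = −57(ω_r−ω_c),  ω_s=0, ω_r=1
31(0−ω_c) = −57(1−ω_c)  ⇒  88ω_c = 57  ⇒  ω_c = 57/88
ω_c/ω_r = 57/88

57/88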